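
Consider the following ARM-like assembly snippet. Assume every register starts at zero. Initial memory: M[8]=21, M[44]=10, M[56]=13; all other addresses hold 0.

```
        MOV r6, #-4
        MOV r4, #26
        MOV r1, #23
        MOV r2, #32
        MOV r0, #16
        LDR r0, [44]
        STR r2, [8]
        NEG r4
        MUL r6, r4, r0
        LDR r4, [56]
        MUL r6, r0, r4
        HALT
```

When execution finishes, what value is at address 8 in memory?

32

MOV r6, #-4 → r6=-4
MOV r4, #26 → r4=26
MOV r1, #23 → r1=23
MOV r2, #32 → r2=32
MOV r0, #16 → r0=16
LDR r0, [44] → r0=M[44]=10
STR r2, [8] → M[8]=32
NEG r4 → r4=-(26)=-26
MUL r6, r4, r0 → r6=(-26)*10=-260
LDR r4, [56] → r4=M[56]=13
MUL r6, r0, r4 → r6=10*13=130
halt.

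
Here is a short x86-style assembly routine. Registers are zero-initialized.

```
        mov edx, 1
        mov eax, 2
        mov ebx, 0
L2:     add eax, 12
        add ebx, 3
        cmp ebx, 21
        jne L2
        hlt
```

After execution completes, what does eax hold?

86

mov edx, 1 → edx=1
mov eax, 2 → eax=2
mov ebx, 0 → ebx=0
add eax, 12 → eax=2+12=14
add ebx, 3 → ebx=0+3=3
cmp ebx, 21  (cmp 3,21)
jne L2: taken
add eax, 12 → eax=14+12=26
add ebx, 3 → ebx=3+3=6
cmp ebx, 21  (cmp 6,21)
jne L2: taken
add eax, 12 → eax=26+12=38
add ebx, 3 → ebx=6+3=9
cmp ebx, 21  (cmp 9,21)
jne L2: taken
add eax, 12 → eax=38+12=50
add ebx, 3 → ebx=9+3=12
cmp ebx, 21  (cmp 12,21)
jne L2: taken
add eax, 12 → eax=50+12=62
add ebx, 3 → ebx=12+3=15
cmp ebx, 21  (cmp 15,21)
jne L2: taken
add eax, 12 → eax=62+12=74
add ebx, 3 → ebx=15+3=18
cmp ebx, 21  (cmp 18,21)
jne L2: taken
add eax, 12 → eax=74+12=86
add ebx, 3 → ebx=18+3=21
cmp ebx, 21  (cmp 21,21)
jne L2: not taken
halt.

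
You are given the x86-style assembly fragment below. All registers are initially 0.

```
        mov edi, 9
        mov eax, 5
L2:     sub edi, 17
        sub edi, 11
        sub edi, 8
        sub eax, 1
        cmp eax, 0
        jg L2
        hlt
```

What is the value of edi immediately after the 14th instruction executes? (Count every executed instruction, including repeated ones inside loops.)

mov edi, 9 → edi=9
mov eax, 5 → eax=5
sub edi, 17 → edi=9-17=-8
sub edi, 11 → edi=(-8)-11=-19
sub edi, 8 → edi=(-19)-8=-27
sub eax, 1 → eax=5-1=4
cmp eax, 0  (cmp 4,0)
jg L2: taken
sub edi, 17 → edi=(-27)-17=-44
sub edi, 11 → edi=(-44)-11=-55
sub edi, 8 → edi=(-55)-8=-63
sub eax, 1 → eax=4-1=3
cmp eax, 0  (cmp 3,0)
jg L2: taken
After step 14: edi = -63.

-63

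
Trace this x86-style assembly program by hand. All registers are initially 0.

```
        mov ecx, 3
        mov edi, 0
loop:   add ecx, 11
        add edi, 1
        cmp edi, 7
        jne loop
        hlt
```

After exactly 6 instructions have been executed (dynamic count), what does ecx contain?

14

ecx=3
edi=0
ecx=3+11=14
edi=0+1=1
cmp edi, 7  (cmp 1,7)
jne loop: taken
After step 6: ecx = 14.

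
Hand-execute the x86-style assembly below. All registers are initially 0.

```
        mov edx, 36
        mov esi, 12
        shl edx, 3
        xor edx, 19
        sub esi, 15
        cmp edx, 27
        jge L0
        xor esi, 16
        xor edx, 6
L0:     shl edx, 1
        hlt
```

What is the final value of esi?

-3

mov edx, 36 → edx=36
mov esi, 12 → esi=12
shl edx, 3 → edx=36<<3=288
xor edx, 19 → edx=288^19=307
sub esi, 15 → esi=12-15=-3
cmp edx, 27  (cmp 307,27)
jge L0: taken
shl edx, 1 → edx=307<<1=614
halt.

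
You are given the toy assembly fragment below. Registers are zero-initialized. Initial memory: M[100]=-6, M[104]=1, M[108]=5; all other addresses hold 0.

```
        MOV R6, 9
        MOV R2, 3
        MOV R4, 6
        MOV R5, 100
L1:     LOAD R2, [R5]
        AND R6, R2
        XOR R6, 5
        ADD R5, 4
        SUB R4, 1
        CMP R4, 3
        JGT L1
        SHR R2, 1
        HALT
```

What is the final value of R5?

112

R6=9
R2=3
R4=6
R5=100
R2=M[100]=-6
R6=9&(-6)=8
R6=8^5=13
R5=100+4=104
R4=6-1=5
CMP R4, 3  (cmp 5,3)
JGT L1: taken
R2=M[104]=1
R6=13&1=1
R6=1^5=4
R5=104+4=108
R4=5-1=4
CMP R4, 3  (cmp 4,3)
JGT L1: taken
R2=M[108]=5
R6=4&5=4
R6=4^5=1
R5=108+4=112
R4=4-1=3
CMP R4, 3  (cmp 3,3)
JGT L1: not taken
R2=5>>1=2
halt.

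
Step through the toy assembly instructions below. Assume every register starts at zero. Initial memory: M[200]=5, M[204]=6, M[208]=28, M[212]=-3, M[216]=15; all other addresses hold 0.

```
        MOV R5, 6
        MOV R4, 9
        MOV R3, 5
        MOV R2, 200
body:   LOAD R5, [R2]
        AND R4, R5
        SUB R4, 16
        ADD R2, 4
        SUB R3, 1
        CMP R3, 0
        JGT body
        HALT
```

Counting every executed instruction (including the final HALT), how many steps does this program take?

40

R5=6
R4=9
R3=5
R2=200
R5=M[200]=5
R4=9&5=1
R4=1-16=-15
R2=200+4=204
R3=5-1=4
CMP R3, 0  (cmp 4,0)
JGT body: taken
R5=M[204]=6
R4=(-15)&6=0
R4=0-16=-16
R2=204+4=208
R3=4-1=3
CMP R3, 0  (cmp 3,0)
JGT body: taken
R5=M[208]=28
R4=(-16)&28=16
R4=16-16=0
R2=208+4=212
R3=3-1=2
CMP R3, 0  (cmp 2,0)
JGT body: taken
R5=M[212]=-3
R4=0&(-3)=0
R4=0-16=-16
R2=212+4=216
R3=2-1=1
CMP R3, 0  (cmp 1,0)
JGT body: taken
R5=M[216]=15
R4=(-16)&15=0
R4=0-16=-16
R2=216+4=220
R3=1-1=0
CMP R3, 0  (cmp 0,0)
JGT body: not taken
halt.
Total executed instructions: 40.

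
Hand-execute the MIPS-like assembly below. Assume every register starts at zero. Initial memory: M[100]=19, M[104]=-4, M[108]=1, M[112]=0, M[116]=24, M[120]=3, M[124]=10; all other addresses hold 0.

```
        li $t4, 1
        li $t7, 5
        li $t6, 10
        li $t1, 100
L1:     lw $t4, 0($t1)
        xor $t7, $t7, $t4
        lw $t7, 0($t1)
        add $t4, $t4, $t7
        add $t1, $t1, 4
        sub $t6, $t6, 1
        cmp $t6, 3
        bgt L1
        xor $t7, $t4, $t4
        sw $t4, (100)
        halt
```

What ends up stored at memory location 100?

after li $t4, 1: $t4=1
after li $t7, 5: $t7=5
after li $t6, 10: $t6=10
after li $t1, 100: $t1=100
after lw $t4, 0($t1): $t4=M[100]=19
after xor $t7, $t7, $t4: $t7=5^19=22
after lw $t7, 0($t1): $t7=M[100]=19
after add $t4, $t4, $t7: $t4=19+19=38
after add $t1, $t1, 4: $t1=100+4=104
after sub $t6, $t6, 1: $t6=10-1=9
cmp $t6, 3  (cmp 9,3)
bgt L1: taken
after lw $t4, 0($t1): $t4=M[104]=-4
after xor $t7, $t7, $t4: $t7=19^(-4)=-17
after lw $t7, 0($t1): $t7=M[104]=-4
after add $t4, $t4, $t7: $t4=(-4)+(-4)=-8
after add $t1, $t1, 4: $t1=104+4=108
after sub $t6, $t6, 1: $t6=9-1=8
cmp $t6, 3  (cmp 8,3)
bgt L1: taken
after lw $t4, 0($t1): $t4=M[108]=1
after xor $t7, $t7, $t4: $t7=(-4)^1=-3
after lw $t7, 0($t1): $t7=M[108]=1
after add $t4, $t4, $t7: $t4=1+1=2
after add $t1, $t1, 4: $t1=108+4=112
after sub $t6, $t6, 1: $t6=8-1=7
cmp $t6, 3  (cmp 7,3)
bgt L1: taken
after lw $t4, 0($t1): $t4=M[112]=0
after xor $t7, $t7, $t4: $t7=1^0=1
after lw $t7, 0($t1): $t7=M[112]=0
after add $t4, $t4, $t7: $t4=0+0=0
after add $t1, $t1, 4: $t1=112+4=116
after sub $t6, $t6, 1: $t6=7-1=6
cmp $t6, 3  (cmp 6,3)
bgt L1: taken
after lw $t4, 0($t1): $t4=M[116]=24
after xor $t7, $t7, $t4: $t7=0^24=24
after lw $t7, 0($t1): $t7=M[116]=24
after add $t4, $t4, $t7: $t4=24+24=48
after add $t1, $t1, 4: $t1=116+4=120
after sub $t6, $t6, 1: $t6=6-1=5
cmp $t6, 3  (cmp 5,3)
bgt L1: taken
after lw $t4, 0($t1): $t4=M[120]=3
after xor $t7, $t7, $t4: $t7=24^3=27
after lw $t7, 0($t1): $t7=M[120]=3
after add $t4, $t4, $t7: $t4=3+3=6
after add $t1, $t1, 4: $t1=120+4=124
after sub $t6, $t6, 1: $t6=5-1=4
cmp $t6, 3  (cmp 4,3)
bgt L1: taken
after lw $t4, 0($t1): $t4=M[124]=10
after xor $t7, $t7, $t4: $t7=3^10=9
after lw $t7, 0($t1): $t7=M[124]=10
after add $t4, $t4, $t7: $t4=10+10=20
after add $t1, $t1, 4: $t1=124+4=128
after sub $t6, $t6, 1: $t6=4-1=3
cmp $t6, 3  (cmp 3,3)
bgt L1: not taken
after xor $t7, $t4, $t4: $t7=20^20=0
sw $t4, (100) → M[100]=20
halt.

20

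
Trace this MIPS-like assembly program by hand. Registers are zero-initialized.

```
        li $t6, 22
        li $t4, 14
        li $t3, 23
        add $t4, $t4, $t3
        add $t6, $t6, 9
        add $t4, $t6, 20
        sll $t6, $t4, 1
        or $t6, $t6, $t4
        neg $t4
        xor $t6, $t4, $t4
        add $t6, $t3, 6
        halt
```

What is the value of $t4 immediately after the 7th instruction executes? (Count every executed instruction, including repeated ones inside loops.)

51

li $t6, 22 → $t6=22
li $t4, 14 → $t4=14
li $t3, 23 → $t3=23
add $t4, $t4, $t3 → $t4=14+23=37
add $t6, $t6, 9 → $t6=22+9=31
add $t4, $t6, 20 → $t4=31+20=51
sll $t6, $t4, 1 → $t6=51<<1=102
After step 7: $t4 = 51.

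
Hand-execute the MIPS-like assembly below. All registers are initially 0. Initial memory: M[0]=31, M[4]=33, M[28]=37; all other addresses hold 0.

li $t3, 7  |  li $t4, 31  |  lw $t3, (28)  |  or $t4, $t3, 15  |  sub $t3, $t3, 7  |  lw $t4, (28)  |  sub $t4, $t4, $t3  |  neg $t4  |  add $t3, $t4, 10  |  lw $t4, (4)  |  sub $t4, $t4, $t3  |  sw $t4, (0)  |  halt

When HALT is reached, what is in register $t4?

30

$t3=7
$t4=31
$t3=M[28]=37
$t4=37|15=47
$t3=37-7=30
$t4=M[28]=37
$t4=37-30=7
$t4=-(7)=-7
$t3=(-7)+10=3
$t4=M[4]=33
$t4=33-3=30
sw $t4, (0) → M[0]=30
halt.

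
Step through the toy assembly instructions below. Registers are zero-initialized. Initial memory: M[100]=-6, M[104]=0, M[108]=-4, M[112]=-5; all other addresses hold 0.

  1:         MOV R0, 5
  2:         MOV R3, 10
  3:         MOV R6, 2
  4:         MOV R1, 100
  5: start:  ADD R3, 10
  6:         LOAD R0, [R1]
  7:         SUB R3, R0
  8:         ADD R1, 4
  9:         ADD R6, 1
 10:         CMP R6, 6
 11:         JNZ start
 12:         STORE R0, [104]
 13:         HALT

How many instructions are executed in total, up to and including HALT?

34

MOV R0, 5 → R0=5
MOV R3, 10 → R3=10
MOV R6, 2 → R6=2
MOV R1, 100 → R1=100
ADD R3, 10 → R3=10+10=20
LOAD R0, [R1] → R0=M[100]=-6
SUB R3, R0 → R3=20-(-6)=26
ADD R1, 4 → R1=100+4=104
ADD R6, 1 → R6=2+1=3
CMP R6, 6  (cmp 3,6)
JNZ start: taken
ADD R3, 10 → R3=26+10=36
LOAD R0, [R1] → R0=M[104]=0
SUB R3, R0 → R3=36-0=36
ADD R1, 4 → R1=104+4=108
ADD R6, 1 → R6=3+1=4
CMP R6, 6  (cmp 4,6)
JNZ start: taken
ADD R3, 10 → R3=36+10=46
LOAD R0, [R1] → R0=M[108]=-4
SUB R3, R0 → R3=46-(-4)=50
ADD R1, 4 → R1=108+4=112
ADD R6, 1 → R6=4+1=5
CMP R6, 6  (cmp 5,6)
JNZ start: taken
ADD R3, 10 → R3=50+10=60
LOAD R0, [R1] → R0=M[112]=-5
SUB R3, R0 → R3=60-(-5)=65
ADD R1, 4 → R1=112+4=116
ADD R6, 1 → R6=5+1=6
CMP R6, 6  (cmp 6,6)
JNZ start: not taken
STORE R0, [104] → M[104]=-5
halt.
Total executed instructions: 34.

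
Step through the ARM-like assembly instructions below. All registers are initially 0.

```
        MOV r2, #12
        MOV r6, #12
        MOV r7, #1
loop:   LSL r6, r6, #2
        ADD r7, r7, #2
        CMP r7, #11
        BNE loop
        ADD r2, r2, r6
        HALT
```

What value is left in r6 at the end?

12288

after MOV r2, #12: r2=12
after MOV r6, #12: r6=12
after MOV r7, #1: r7=1
after LSL r6, r6, #2: r6=12<<2=48
after ADD r7, r7, #2: r7=1+2=3
CMP r7, #11  (cmp 3,11)
BNE loop: taken
after LSL r6, r6, #2: r6=48<<2=192
after ADD r7, r7, #2: r7=3+2=5
CMP r7, #11  (cmp 5,11)
BNE loop: taken
after LSL r6, r6, #2: r6=192<<2=768
after ADD r7, r7, #2: r7=5+2=7
CMP r7, #11  (cmp 7,11)
BNE loop: taken
after LSL r6, r6, #2: r6=768<<2=3072
after ADD r7, r7, #2: r7=7+2=9
CMP r7, #11  (cmp 9,11)
BNE loop: taken
after LSL r6, r6, #2: r6=3072<<2=12288
after ADD r7, r7, #2: r7=9+2=11
CMP r7, #11  (cmp 11,11)
BNE loop: not taken
after ADD r2, r2, r6: r2=12+12288=12300
halt.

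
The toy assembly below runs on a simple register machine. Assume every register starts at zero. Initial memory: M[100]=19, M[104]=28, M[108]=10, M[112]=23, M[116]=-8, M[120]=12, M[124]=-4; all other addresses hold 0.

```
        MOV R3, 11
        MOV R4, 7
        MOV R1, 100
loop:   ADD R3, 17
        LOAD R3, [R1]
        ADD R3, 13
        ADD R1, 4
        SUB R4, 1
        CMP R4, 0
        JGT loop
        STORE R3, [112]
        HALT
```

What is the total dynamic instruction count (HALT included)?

MOV R3, 11 → R3=11
MOV R4, 7 → R4=7
MOV R1, 100 → R1=100
ADD R3, 17 → R3=11+17=28
LOAD R3, [R1] → R3=M[100]=19
ADD R3, 13 → R3=19+13=32
ADD R1, 4 → R1=100+4=104
SUB R4, 1 → R4=7-1=6
CMP R4, 0  (cmp 6,0)
JGT loop: taken
ADD R3, 17 → R3=32+17=49
LOAD R3, [R1] → R3=M[104]=28
ADD R3, 13 → R3=28+13=41
ADD R1, 4 → R1=104+4=108
SUB R4, 1 → R4=6-1=5
CMP R4, 0  (cmp 5,0)
JGT loop: taken
ADD R3, 17 → R3=41+17=58
LOAD R3, [R1] → R3=M[108]=10
ADD R3, 13 → R3=10+13=23
ADD R1, 4 → R1=108+4=112
SUB R4, 1 → R4=5-1=4
CMP R4, 0  (cmp 4,0)
JGT loop: taken
ADD R3, 17 → R3=23+17=40
LOAD R3, [R1] → R3=M[112]=23
ADD R3, 13 → R3=23+13=36
ADD R1, 4 → R1=112+4=116
SUB R4, 1 → R4=4-1=3
CMP R4, 0  (cmp 3,0)
JGT loop: taken
ADD R3, 17 → R3=36+17=53
LOAD R3, [R1] → R3=M[116]=-8
ADD R3, 13 → R3=(-8)+13=5
ADD R1, 4 → R1=116+4=120
SUB R4, 1 → R4=3-1=2
CMP R4, 0  (cmp 2,0)
JGT loop: taken
ADD R3, 17 → R3=5+17=22
LOAD R3, [R1] → R3=M[120]=12
ADD R3, 13 → R3=12+13=25
ADD R1, 4 → R1=120+4=124
SUB R4, 1 → R4=2-1=1
CMP R4, 0  (cmp 1,0)
JGT loop: taken
ADD R3, 17 → R3=25+17=42
LOAD R3, [R1] → R3=M[124]=-4
ADD R3, 13 → R3=(-4)+13=9
ADD R1, 4 → R1=124+4=128
SUB R4, 1 → R4=1-1=0
CMP R4, 0  (cmp 0,0)
JGT loop: not taken
STORE R3, [112] → M[112]=9
halt.
Total executed instructions: 54.

54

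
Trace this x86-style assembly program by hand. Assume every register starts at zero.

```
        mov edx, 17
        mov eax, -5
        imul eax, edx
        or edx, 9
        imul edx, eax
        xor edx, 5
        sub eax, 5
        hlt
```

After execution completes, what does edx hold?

mov edx, 17 → edx=17
mov eax, -5 → eax=-5
imul eax, edx → eax=(-5)*17=-85
or edx, 9 → edx=17|9=25
imul edx, eax → edx=25*(-85)=-2125
xor edx, 5 → edx=(-2125)^5=-2122
sub eax, 5 → eax=(-85)-5=-90
halt.

-2122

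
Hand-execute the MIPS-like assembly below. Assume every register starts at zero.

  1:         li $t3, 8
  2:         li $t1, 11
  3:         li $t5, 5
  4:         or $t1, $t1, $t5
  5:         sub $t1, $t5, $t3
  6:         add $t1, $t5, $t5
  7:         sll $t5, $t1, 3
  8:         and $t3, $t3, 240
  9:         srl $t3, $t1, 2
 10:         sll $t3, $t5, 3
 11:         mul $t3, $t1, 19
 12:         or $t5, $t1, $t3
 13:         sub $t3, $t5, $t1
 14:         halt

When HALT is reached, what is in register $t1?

10

li $t3, 8 → $t3=8
li $t1, 11 → $t1=11
li $t5, 5 → $t5=5
or $t1, $t1, $t5 → $t1=11|5=15
sub $t1, $t5, $t3 → $t1=5-8=-3
add $t1, $t5, $t5 → $t1=5+5=10
sll $t5, $t1, 3 → $t5=10<<3=80
and $t3, $t3, 240 → $t3=8&240=0
srl $t3, $t1, 2 → $t3=10>>2=2
sll $t3, $t5, 3 → $t3=80<<3=640
mul $t3, $t1, 19 → $t3=10*19=190
or $t5, $t1, $t3 → $t5=10|190=190
sub $t3, $t5, $t1 → $t3=190-10=180
halt.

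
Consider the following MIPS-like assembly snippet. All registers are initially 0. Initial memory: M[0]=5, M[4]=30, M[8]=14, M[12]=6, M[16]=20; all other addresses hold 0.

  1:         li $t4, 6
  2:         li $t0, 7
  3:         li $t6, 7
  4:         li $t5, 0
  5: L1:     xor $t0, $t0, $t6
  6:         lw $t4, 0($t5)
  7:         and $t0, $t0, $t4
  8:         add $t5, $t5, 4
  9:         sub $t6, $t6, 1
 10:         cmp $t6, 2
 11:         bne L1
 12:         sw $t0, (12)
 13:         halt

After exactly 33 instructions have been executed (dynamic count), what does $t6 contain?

3

after li $t4, 6: $t4=6
after li $t0, 7: $t0=7
after li $t6, 7: $t6=7
after li $t5, 0: $t5=0
after xor $t0, $t0, $t6: $t0=7^7=0
after lw $t4, 0($t5): $t4=M[0]=5
after and $t0, $t0, $t4: $t0=0&5=0
after add $t5, $t5, 4: $t5=0+4=4
after sub $t6, $t6, 1: $t6=7-1=6
cmp $t6, 2  (cmp 6,2)
bne L1: taken
after xor $t0, $t0, $t6: $t0=0^6=6
after lw $t4, 0($t5): $t4=M[4]=30
after and $t0, $t0, $t4: $t0=6&30=6
after add $t5, $t5, 4: $t5=4+4=8
after sub $t6, $t6, 1: $t6=6-1=5
cmp $t6, 2  (cmp 5,2)
bne L1: taken
after xor $t0, $t0, $t6: $t0=6^5=3
after lw $t4, 0($t5): $t4=M[8]=14
after and $t0, $t0, $t4: $t0=3&14=2
after add $t5, $t5, 4: $t5=8+4=12
after sub $t6, $t6, 1: $t6=5-1=4
cmp $t6, 2  (cmp 4,2)
bne L1: taken
after xor $t0, $t0, $t6: $t0=2^4=6
after lw $t4, 0($t5): $t4=M[12]=6
after and $t0, $t0, $t4: $t0=6&6=6
after add $t5, $t5, 4: $t5=12+4=16
after sub $t6, $t6, 1: $t6=4-1=3
cmp $t6, 2  (cmp 3,2)
bne L1: taken
after xor $t0, $t0, $t6: $t0=6^3=5
After step 33: $t6 = 3.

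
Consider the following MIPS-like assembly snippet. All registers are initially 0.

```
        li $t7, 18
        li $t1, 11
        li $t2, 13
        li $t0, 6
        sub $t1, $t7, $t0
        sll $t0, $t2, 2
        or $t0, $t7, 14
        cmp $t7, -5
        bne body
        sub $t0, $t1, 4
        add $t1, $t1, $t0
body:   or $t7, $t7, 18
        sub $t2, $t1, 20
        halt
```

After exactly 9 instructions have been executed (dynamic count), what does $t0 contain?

after li $t7, 18: $t7=18
after li $t1, 11: $t1=11
after li $t2, 13: $t2=13
after li $t0, 6: $t0=6
after sub $t1, $t7, $t0: $t1=18-6=12
after sll $t0, $t2, 2: $t0=13<<2=52
after or $t0, $t7, 14: $t0=18|14=30
cmp $t7, -5  (cmp 18,-5)
bne body: taken
After step 9: $t0 = 30.

30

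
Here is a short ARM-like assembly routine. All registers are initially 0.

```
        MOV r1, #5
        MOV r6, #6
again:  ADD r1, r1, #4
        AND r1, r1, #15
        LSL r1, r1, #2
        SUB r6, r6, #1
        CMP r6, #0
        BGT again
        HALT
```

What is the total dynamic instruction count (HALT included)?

39

r1=5
r6=6
r1=5+4=9
r1=9&15=9
r1=9<<2=36
r6=6-1=5
CMP r6, #0  (cmp 5,0)
BGT again: taken
r1=36+4=40
r1=40&15=8
r1=8<<2=32
r6=5-1=4
CMP r6, #0  (cmp 4,0)
BGT again: taken
r1=32+4=36
r1=36&15=4
r1=4<<2=16
r6=4-1=3
CMP r6, #0  (cmp 3,0)
BGT again: taken
r1=16+4=20
r1=20&15=4
r1=4<<2=16
r6=3-1=2
CMP r6, #0  (cmp 2,0)
BGT again: taken
r1=16+4=20
r1=20&15=4
r1=4<<2=16
r6=2-1=1
CMP r6, #0  (cmp 1,0)
BGT again: taken
r1=16+4=20
r1=20&15=4
r1=4<<2=16
r6=1-1=0
CMP r6, #0  (cmp 0,0)
BGT again: not taken
halt.
Total executed instructions: 39.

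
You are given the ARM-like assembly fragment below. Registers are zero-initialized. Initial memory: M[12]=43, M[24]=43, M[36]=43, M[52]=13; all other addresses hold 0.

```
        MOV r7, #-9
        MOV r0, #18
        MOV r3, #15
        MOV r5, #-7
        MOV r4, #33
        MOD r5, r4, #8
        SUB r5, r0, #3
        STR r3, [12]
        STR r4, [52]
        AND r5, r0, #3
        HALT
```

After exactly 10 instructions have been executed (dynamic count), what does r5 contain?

2

r7=-9
r0=18
r3=15
r5=-7
r4=33
r5=33%8=1
r5=18-3=15
STR r3, [12] → M[12]=15
STR r4, [52] → M[52]=33
r5=18&3=2
After step 10: r5 = 2.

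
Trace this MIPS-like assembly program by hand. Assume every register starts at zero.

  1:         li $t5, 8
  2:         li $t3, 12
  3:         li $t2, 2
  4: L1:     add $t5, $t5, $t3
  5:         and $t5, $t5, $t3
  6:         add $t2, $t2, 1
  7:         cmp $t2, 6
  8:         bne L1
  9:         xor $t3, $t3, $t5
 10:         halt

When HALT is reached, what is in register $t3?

4

$t5=8
$t3=12
$t2=2
$t5=8+12=20
$t5=20&12=4
$t2=2+1=3
cmp $t2, 6  (cmp 3,6)
bne L1: taken
$t5=4+12=16
$t5=16&12=0
$t2=3+1=4
cmp $t2, 6  (cmp 4,6)
bne L1: taken
$t5=0+12=12
$t5=12&12=12
$t2=4+1=5
cmp $t2, 6  (cmp 5,6)
bne L1: taken
$t5=12+12=24
$t5=24&12=8
$t2=5+1=6
cmp $t2, 6  (cmp 6,6)
bne L1: not taken
$t3=12^8=4
halt.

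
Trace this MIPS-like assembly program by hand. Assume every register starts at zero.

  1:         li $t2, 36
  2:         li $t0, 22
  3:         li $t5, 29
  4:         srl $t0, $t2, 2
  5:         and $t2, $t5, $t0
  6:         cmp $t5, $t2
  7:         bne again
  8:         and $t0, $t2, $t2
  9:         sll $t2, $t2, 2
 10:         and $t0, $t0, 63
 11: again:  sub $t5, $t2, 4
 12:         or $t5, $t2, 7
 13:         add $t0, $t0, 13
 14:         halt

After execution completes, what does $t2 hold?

after li $t2, 36: $t2=36
after li $t0, 22: $t0=22
after li $t5, 29: $t5=29
after srl $t0, $t2, 2: $t0=36>>2=9
after and $t2, $t5, $t0: $t2=29&9=9
cmp $t5, $t2  (cmp 29,9)
bne again: taken
after sub $t5, $t2, 4: $t5=9-4=5
after or $t5, $t2, 7: $t5=9|7=15
after add $t0, $t0, 13: $t0=9+13=22
halt.

9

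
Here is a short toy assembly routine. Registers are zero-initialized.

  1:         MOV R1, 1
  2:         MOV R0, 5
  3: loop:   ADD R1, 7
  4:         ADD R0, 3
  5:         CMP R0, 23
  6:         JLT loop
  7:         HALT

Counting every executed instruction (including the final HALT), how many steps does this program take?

MOV R1, 1 → R1=1
MOV R0, 5 → R0=5
ADD R1, 7 → R1=1+7=8
ADD R0, 3 → R0=5+3=8
CMP R0, 23  (cmp 8,23)
JLT loop: taken
ADD R1, 7 → R1=8+7=15
ADD R0, 3 → R0=8+3=11
CMP R0, 23  (cmp 11,23)
JLT loop: taken
ADD R1, 7 → R1=15+7=22
ADD R0, 3 → R0=11+3=14
CMP R0, 23  (cmp 14,23)
JLT loop: taken
ADD R1, 7 → R1=22+7=29
ADD R0, 3 → R0=14+3=17
CMP R0, 23  (cmp 17,23)
JLT loop: taken
ADD R1, 7 → R1=29+7=36
ADD R0, 3 → R0=17+3=20
CMP R0, 23  (cmp 20,23)
JLT loop: taken
ADD R1, 7 → R1=36+7=43
ADD R0, 3 → R0=20+3=23
CMP R0, 23  (cmp 23,23)
JLT loop: not taken
halt.
Total executed instructions: 27.

27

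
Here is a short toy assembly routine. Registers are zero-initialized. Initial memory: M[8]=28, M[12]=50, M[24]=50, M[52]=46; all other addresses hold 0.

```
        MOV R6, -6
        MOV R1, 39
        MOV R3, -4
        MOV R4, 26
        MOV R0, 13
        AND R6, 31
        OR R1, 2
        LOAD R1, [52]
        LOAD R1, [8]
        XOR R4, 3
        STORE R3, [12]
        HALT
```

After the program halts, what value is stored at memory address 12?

R6=-6
R1=39
R3=-4
R4=26
R0=13
R6=(-6)&31=26
R1=39|2=39
R1=M[52]=46
R1=M[8]=28
R4=26^3=25
STORE R3, [12] → M[12]=-4
halt.

-4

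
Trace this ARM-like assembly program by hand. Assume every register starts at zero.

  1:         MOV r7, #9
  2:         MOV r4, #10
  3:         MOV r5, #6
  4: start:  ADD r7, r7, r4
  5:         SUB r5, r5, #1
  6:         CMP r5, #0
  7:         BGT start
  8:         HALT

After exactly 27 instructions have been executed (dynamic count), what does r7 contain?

69

after MOV r7, #9: r7=9
after MOV r4, #10: r4=10
after MOV r5, #6: r5=6
after ADD r7, r7, r4: r7=9+10=19
after SUB r5, r5, #1: r5=6-1=5
CMP r5, #0  (cmp 5,0)
BGT start: taken
after ADD r7, r7, r4: r7=19+10=29
after SUB r5, r5, #1: r5=5-1=4
CMP r5, #0  (cmp 4,0)
BGT start: taken
after ADD r7, r7, r4: r7=29+10=39
after SUB r5, r5, #1: r5=4-1=3
CMP r5, #0  (cmp 3,0)
BGT start: taken
after ADD r7, r7, r4: r7=39+10=49
after SUB r5, r5, #1: r5=3-1=2
CMP r5, #0  (cmp 2,0)
BGT start: taken
after ADD r7, r7, r4: r7=49+10=59
after SUB r5, r5, #1: r5=2-1=1
CMP r5, #0  (cmp 1,0)
BGT start: taken
after ADD r7, r7, r4: r7=59+10=69
after SUB r5, r5, #1: r5=1-1=0
CMP r5, #0  (cmp 0,0)
BGT start: not taken
After step 27: r7 = 69.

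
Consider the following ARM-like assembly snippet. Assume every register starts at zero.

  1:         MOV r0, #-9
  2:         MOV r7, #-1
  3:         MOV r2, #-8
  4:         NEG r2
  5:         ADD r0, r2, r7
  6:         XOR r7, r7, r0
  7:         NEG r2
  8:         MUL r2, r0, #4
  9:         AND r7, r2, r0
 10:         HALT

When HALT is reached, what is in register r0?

MOV r0, #-9 → r0=-9
MOV r7, #-1 → r7=-1
MOV r2, #-8 → r2=-8
NEG r2 → r2=-(-8)=8
ADD r0, r2, r7 → r0=8+(-1)=7
XOR r7, r7, r0 → r7=(-1)^7=-8
NEG r2 → r2=-(8)=-8
MUL r2, r0, #4 → r2=7*4=28
AND r7, r2, r0 → r7=28&7=4
halt.

7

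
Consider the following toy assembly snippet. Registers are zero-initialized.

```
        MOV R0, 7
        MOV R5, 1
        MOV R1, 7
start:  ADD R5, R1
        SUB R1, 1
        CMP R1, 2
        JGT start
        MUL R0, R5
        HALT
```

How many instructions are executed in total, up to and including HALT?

25

MOV R0, 7 → R0=7
MOV R5, 1 → R5=1
MOV R1, 7 → R1=7
ADD R5, R1 → R5=1+7=8
SUB R1, 1 → R1=7-1=6
CMP R1, 2  (cmp 6,2)
JGT start: taken
ADD R5, R1 → R5=8+6=14
SUB R1, 1 → R1=6-1=5
CMP R1, 2  (cmp 5,2)
JGT start: taken
ADD R5, R1 → R5=14+5=19
SUB R1, 1 → R1=5-1=4
CMP R1, 2  (cmp 4,2)
JGT start: taken
ADD R5, R1 → R5=19+4=23
SUB R1, 1 → R1=4-1=3
CMP R1, 2  (cmp 3,2)
JGT start: taken
ADD R5, R1 → R5=23+3=26
SUB R1, 1 → R1=3-1=2
CMP R1, 2  (cmp 2,2)
JGT start: not taken
MUL R0, R5 → R0=7*26=182
halt.
Total executed instructions: 25.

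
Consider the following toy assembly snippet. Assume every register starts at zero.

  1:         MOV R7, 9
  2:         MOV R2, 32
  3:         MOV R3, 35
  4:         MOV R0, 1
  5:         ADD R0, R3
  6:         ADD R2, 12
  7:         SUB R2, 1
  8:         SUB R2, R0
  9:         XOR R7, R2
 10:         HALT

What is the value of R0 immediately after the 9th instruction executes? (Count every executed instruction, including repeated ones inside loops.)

MOV R7, 9 → R7=9
MOV R2, 32 → R2=32
MOV R3, 35 → R3=35
MOV R0, 1 → R0=1
ADD R0, R3 → R0=1+35=36
ADD R2, 12 → R2=32+12=44
SUB R2, 1 → R2=44-1=43
SUB R2, R0 → R2=43-36=7
XOR R7, R2 → R7=9^7=14
After step 9: R0 = 36.

36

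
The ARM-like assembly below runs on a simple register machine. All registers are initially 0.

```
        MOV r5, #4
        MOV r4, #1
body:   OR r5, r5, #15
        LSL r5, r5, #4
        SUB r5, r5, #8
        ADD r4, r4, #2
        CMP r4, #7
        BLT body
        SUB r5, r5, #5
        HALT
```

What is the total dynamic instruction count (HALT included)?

22

after MOV r5, #4: r5=4
after MOV r4, #1: r4=1
after OR r5, r5, #15: r5=4|15=15
after LSL r5, r5, #4: r5=15<<4=240
after SUB r5, r5, #8: r5=240-8=232
after ADD r4, r4, #2: r4=1+2=3
CMP r4, #7  (cmp 3,7)
BLT body: taken
after OR r5, r5, #15: r5=232|15=239
after LSL r5, r5, #4: r5=239<<4=3824
after SUB r5, r5, #8: r5=3824-8=3816
after ADD r4, r4, #2: r4=3+2=5
CMP r4, #7  (cmp 5,7)
BLT body: taken
after OR r5, r5, #15: r5=3816|15=3823
after LSL r5, r5, #4: r5=3823<<4=61168
after SUB r5, r5, #8: r5=61168-8=61160
after ADD r4, r4, #2: r4=5+2=7
CMP r4, #7  (cmp 7,7)
BLT body: not taken
after SUB r5, r5, #5: r5=61160-5=61155
halt.
Total executed instructions: 22.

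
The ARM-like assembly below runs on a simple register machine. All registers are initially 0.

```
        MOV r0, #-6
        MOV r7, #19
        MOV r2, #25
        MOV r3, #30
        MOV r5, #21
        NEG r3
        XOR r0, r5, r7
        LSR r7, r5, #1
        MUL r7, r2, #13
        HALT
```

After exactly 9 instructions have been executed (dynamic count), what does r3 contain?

after MOV r0, #-6: r0=-6
after MOV r7, #19: r7=19
after MOV r2, #25: r2=25
after MOV r3, #30: r3=30
after MOV r5, #21: r5=21
after NEG r3: r3=-(30)=-30
after XOR r0, r5, r7: r0=21^19=6
after LSR r7, r5, #1: r7=21>>1=10
after MUL r7, r2, #13: r7=25*13=325
After step 9: r3 = -30.

-30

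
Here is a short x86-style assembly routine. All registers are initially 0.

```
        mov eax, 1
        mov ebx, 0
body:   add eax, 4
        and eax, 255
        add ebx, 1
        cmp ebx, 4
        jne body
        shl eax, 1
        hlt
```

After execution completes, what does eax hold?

34

after mov eax, 1: eax=1
after mov ebx, 0: ebx=0
after add eax, 4: eax=1+4=5
after and eax, 255: eax=5&255=5
after add ebx, 1: ebx=0+1=1
cmp ebx, 4  (cmp 1,4)
jne body: taken
after add eax, 4: eax=5+4=9
after and eax, 255: eax=9&255=9
after add ebx, 1: ebx=1+1=2
cmp ebx, 4  (cmp 2,4)
jne body: taken
after add eax, 4: eax=9+4=13
after and eax, 255: eax=13&255=13
after add ebx, 1: ebx=2+1=3
cmp ebx, 4  (cmp 3,4)
jne body: taken
after add eax, 4: eax=13+4=17
after and eax, 255: eax=17&255=17
after add ebx, 1: ebx=3+1=4
cmp ebx, 4  (cmp 4,4)
jne body: not taken
after shl eax, 1: eax=17<<1=34
halt.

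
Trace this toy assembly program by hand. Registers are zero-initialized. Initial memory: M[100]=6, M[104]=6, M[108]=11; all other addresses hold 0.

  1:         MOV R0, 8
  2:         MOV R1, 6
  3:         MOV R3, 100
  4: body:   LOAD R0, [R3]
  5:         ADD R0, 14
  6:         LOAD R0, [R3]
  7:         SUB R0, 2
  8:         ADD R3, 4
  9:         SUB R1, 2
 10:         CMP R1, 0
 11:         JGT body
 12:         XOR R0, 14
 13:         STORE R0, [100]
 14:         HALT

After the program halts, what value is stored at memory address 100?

R0=8
R1=6
R3=100
R0=M[100]=6
R0=6+14=20
R0=M[100]=6
R0=6-2=4
R3=100+4=104
R1=6-2=4
CMP R1, 0  (cmp 4,0)
JGT body: taken
R0=M[104]=6
R0=6+14=20
R0=M[104]=6
R0=6-2=4
R3=104+4=108
R1=4-2=2
CMP R1, 0  (cmp 2,0)
JGT body: taken
R0=M[108]=11
R0=11+14=25
R0=M[108]=11
R0=11-2=9
R3=108+4=112
R1=2-2=0
CMP R1, 0  (cmp 0,0)
JGT body: not taken
R0=9^14=7
STORE R0, [100] → M[100]=7
halt.

7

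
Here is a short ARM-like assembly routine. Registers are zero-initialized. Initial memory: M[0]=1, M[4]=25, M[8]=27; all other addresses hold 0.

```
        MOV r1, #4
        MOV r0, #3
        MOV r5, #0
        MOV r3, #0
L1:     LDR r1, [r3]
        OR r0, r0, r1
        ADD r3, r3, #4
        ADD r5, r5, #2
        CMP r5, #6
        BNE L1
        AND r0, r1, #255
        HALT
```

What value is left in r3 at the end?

after MOV r1, #4: r1=4
after MOV r0, #3: r0=3
after MOV r5, #0: r5=0
after MOV r3, #0: r3=0
after LDR r1, [r3]: r1=M[0]=1
after OR r0, r0, r1: r0=3|1=3
after ADD r3, r3, #4: r3=0+4=4
after ADD r5, r5, #2: r5=0+2=2
CMP r5, #6  (cmp 2,6)
BNE L1: taken
after LDR r1, [r3]: r1=M[4]=25
after OR r0, r0, r1: r0=3|25=27
after ADD r3, r3, #4: r3=4+4=8
after ADD r5, r5, #2: r5=2+2=4
CMP r5, #6  (cmp 4,6)
BNE L1: taken
after LDR r1, [r3]: r1=M[8]=27
after OR r0, r0, r1: r0=27|27=27
after ADD r3, r3, #4: r3=8+4=12
after ADD r5, r5, #2: r5=4+2=6
CMP r5, #6  (cmp 6,6)
BNE L1: not taken
after AND r0, r1, #255: r0=27&255=27
halt.

12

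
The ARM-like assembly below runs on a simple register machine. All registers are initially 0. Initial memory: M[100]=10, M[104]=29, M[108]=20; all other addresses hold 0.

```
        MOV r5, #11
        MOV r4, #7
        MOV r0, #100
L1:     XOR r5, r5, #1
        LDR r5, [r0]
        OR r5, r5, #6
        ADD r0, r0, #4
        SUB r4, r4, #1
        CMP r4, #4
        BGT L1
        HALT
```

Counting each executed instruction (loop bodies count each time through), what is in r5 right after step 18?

30

MOV r5, #11 → r5=11
MOV r4, #7 → r4=7
MOV r0, #100 → r0=100
XOR r5, r5, #1 → r5=11^1=10
LDR r5, [r0] → r5=M[100]=10
OR r5, r5, #6 → r5=10|6=14
ADD r0, r0, #4 → r0=100+4=104
SUB r4, r4, #1 → r4=7-1=6
CMP r4, #4  (cmp 6,4)
BGT L1: taken
XOR r5, r5, #1 → r5=14^1=15
LDR r5, [r0] → r5=M[104]=29
OR r5, r5, #6 → r5=29|6=31
ADD r0, r0, #4 → r0=104+4=108
SUB r4, r4, #1 → r4=6-1=5
CMP r4, #4  (cmp 5,4)
BGT L1: taken
XOR r5, r5, #1 → r5=31^1=30
After step 18: r5 = 30.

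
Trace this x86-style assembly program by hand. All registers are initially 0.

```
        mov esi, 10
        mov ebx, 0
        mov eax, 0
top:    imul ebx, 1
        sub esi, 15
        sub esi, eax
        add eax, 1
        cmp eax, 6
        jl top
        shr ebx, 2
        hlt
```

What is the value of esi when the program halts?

after mov esi, 10: esi=10
after mov ebx, 0: ebx=0
after mov eax, 0: eax=0
after imul ebx, 1: ebx=0*1=0
after sub esi, 15: esi=10-15=-5
after sub esi, eax: esi=(-5)-0=-5
after add eax, 1: eax=0+1=1
cmp eax, 6  (cmp 1,6)
jl top: taken
after imul ebx, 1: ebx=0*1=0
after sub esi, 15: esi=(-5)-15=-20
after sub esi, eax: esi=(-20)-1=-21
after add eax, 1: eax=1+1=2
cmp eax, 6  (cmp 2,6)
jl top: taken
after imul ebx, 1: ebx=0*1=0
after sub esi, 15: esi=(-21)-15=-36
after sub esi, eax: esi=(-36)-2=-38
after add eax, 1: eax=2+1=3
cmp eax, 6  (cmp 3,6)
jl top: taken
after imul ebx, 1: ebx=0*1=0
after sub esi, 15: esi=(-38)-15=-53
after sub esi, eax: esi=(-53)-3=-56
after add eax, 1: eax=3+1=4
cmp eax, 6  (cmp 4,6)
jl top: taken
after imul ebx, 1: ebx=0*1=0
after sub esi, 15: esi=(-56)-15=-71
after sub esi, eax: esi=(-71)-4=-75
after add eax, 1: eax=4+1=5
cmp eax, 6  (cmp 5,6)
jl top: taken
after imul ebx, 1: ebx=0*1=0
after sub esi, 15: esi=(-75)-15=-90
after sub esi, eax: esi=(-90)-5=-95
after add eax, 1: eax=5+1=6
cmp eax, 6  (cmp 6,6)
jl top: not taken
after shr ebx, 2: ebx=0>>2=0
halt.

-95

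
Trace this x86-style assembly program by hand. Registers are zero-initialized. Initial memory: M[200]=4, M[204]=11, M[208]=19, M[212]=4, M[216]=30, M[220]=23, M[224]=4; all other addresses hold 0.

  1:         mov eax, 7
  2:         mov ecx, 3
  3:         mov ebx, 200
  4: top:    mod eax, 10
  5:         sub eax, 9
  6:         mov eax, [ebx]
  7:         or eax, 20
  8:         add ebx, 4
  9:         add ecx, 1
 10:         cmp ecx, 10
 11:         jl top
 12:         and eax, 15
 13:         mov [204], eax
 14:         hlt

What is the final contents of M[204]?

after mov eax, 7: eax=7
after mov ecx, 3: ecx=3
after mov ebx, 200: ebx=200
after mod eax, 10: eax=7%10=7
after sub eax, 9: eax=7-9=-2
after mov eax, [ebx]: eax=M[200]=4
after or eax, 20: eax=4|20=20
after add ebx, 4: ebx=200+4=204
after add ecx, 1: ecx=3+1=4
cmp ecx, 10  (cmp 4,10)
jl top: taken
after mod eax, 10: eax=20%10=0
after sub eax, 9: eax=0-9=-9
after mov eax, [ebx]: eax=M[204]=11
after or eax, 20: eax=11|20=31
after add ebx, 4: ebx=204+4=208
after add ecx, 1: ecx=4+1=5
cmp ecx, 10  (cmp 5,10)
jl top: taken
after mod eax, 10: eax=31%10=1
after sub eax, 9: eax=1-9=-8
after mov eax, [ebx]: eax=M[208]=19
after or eax, 20: eax=19|20=23
after add ebx, 4: ebx=208+4=212
after add ecx, 1: ecx=5+1=6
cmp ecx, 10  (cmp 6,10)
jl top: taken
after mod eax, 10: eax=23%10=3
after sub eax, 9: eax=3-9=-6
after mov eax, [ebx]: eax=M[212]=4
after or eax, 20: eax=4|20=20
after add ebx, 4: ebx=212+4=216
after add ecx, 1: ecx=6+1=7
cmp ecx, 10  (cmp 7,10)
jl top: taken
after mod eax, 10: eax=20%10=0
after sub eax, 9: eax=0-9=-9
after mov eax, [ebx]: eax=M[216]=30
after or eax, 20: eax=30|20=30
after add ebx, 4: ebx=216+4=220
after add ecx, 1: ecx=7+1=8
cmp ecx, 10  (cmp 8,10)
jl top: taken
after mod eax, 10: eax=30%10=0
after sub eax, 9: eax=0-9=-9
after mov eax, [ebx]: eax=M[220]=23
after or eax, 20: eax=23|20=23
after add ebx, 4: ebx=220+4=224
after add ecx, 1: ecx=8+1=9
cmp ecx, 10  (cmp 9,10)
jl top: taken
after mod eax, 10: eax=23%10=3
after sub eax, 9: eax=3-9=-6
after mov eax, [ebx]: eax=M[224]=4
after or eax, 20: eax=4|20=20
after add ebx, 4: ebx=224+4=228
after add ecx, 1: ecx=9+1=10
cmp ecx, 10  (cmp 10,10)
jl top: not taken
after and eax, 15: eax=20&15=4
mov [204], eax → M[204]=4
halt.

4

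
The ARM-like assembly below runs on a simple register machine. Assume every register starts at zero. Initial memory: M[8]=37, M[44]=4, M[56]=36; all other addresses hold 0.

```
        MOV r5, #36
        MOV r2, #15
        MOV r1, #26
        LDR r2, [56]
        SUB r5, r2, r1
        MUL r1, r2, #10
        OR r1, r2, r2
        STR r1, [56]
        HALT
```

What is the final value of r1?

36

r5=36
r2=15
r1=26
r2=M[56]=36
r5=36-26=10
r1=36*10=360
r1=36|36=36
STR r1, [56] → M[56]=36
halt.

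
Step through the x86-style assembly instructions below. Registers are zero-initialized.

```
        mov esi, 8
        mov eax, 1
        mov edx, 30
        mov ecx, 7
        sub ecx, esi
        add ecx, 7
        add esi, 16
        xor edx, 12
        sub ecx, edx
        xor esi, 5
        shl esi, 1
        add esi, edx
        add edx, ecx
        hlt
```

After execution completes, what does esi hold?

after mov esi, 8: esi=8
after mov eax, 1: eax=1
after mov edx, 30: edx=30
after mov ecx, 7: ecx=7
after sub ecx, esi: ecx=7-8=-1
after add ecx, 7: ecx=(-1)+7=6
after add esi, 16: esi=8+16=24
after xor edx, 12: edx=30^12=18
after sub ecx, edx: ecx=6-18=-12
after xor esi, 5: esi=24^5=29
after shl esi, 1: esi=29<<1=58
after add esi, edx: esi=58+18=76
after add edx, ecx: edx=18+(-12)=6
halt.

76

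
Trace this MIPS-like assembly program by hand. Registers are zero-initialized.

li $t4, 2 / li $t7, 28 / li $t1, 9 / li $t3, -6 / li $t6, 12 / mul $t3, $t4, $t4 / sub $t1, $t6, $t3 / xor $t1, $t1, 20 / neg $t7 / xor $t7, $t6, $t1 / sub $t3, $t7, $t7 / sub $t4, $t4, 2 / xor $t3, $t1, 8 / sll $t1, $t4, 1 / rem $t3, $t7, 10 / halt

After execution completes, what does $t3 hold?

6

$t4=2
$t7=28
$t1=9
$t3=-6
$t6=12
$t3=2*2=4
$t1=12-4=8
$t1=8^20=28
$t7=-(28)=-28
$t7=12^28=16
$t3=16-16=0
$t4=2-2=0
$t3=28^8=20
$t1=0<<1=0
$t3=16%10=6
halt.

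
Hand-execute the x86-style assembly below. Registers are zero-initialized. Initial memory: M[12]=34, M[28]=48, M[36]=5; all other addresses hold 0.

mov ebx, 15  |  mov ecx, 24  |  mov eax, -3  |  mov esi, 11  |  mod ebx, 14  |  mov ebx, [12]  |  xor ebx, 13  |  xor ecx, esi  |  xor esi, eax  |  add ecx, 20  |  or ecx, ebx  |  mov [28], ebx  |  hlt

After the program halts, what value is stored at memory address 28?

mov ebx, 15 → ebx=15
mov ecx, 24 → ecx=24
mov eax, -3 → eax=-3
mov esi, 11 → esi=11
mod ebx, 14 → ebx=15%14=1
mov ebx, [12] → ebx=M[12]=34
xor ebx, 13 → ebx=34^13=47
xor ecx, esi → ecx=24^11=19
xor esi, eax → esi=11^(-3)=-10
add ecx, 20 → ecx=19+20=39
or ecx, ebx → ecx=39|47=47
mov [28], ebx → M[28]=47
halt.

47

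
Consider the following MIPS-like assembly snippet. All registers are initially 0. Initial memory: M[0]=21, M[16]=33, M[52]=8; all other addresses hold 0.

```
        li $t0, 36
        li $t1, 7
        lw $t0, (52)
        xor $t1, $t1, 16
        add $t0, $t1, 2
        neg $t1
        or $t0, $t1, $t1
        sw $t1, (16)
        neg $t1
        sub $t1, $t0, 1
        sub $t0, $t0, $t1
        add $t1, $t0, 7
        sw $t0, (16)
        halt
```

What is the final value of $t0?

1

after li $t0, 36: $t0=36
after li $t1, 7: $t1=7
after lw $t0, (52): $t0=M[52]=8
after xor $t1, $t1, 16: $t1=7^16=23
after add $t0, $t1, 2: $t0=23+2=25
after neg $t1: $t1=-(23)=-23
after or $t0, $t1, $t1: $t0=(-23)|(-23)=-23
sw $t1, (16) → M[16]=-23
after neg $t1: $t1=-(-23)=23
after sub $t1, $t0, 1: $t1=(-23)-1=-24
after sub $t0, $t0, $t1: $t0=(-23)-(-24)=1
after add $t1, $t0, 7: $t1=1+7=8
sw $t0, (16) → M[16]=1
halt.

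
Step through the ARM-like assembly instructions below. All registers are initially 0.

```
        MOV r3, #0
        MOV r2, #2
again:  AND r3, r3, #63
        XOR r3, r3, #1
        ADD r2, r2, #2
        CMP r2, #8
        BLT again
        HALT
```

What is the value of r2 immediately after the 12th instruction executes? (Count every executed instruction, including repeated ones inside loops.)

r3=0
r2=2
r3=0&63=0
r3=0^1=1
r2=2+2=4
CMP r2, #8  (cmp 4,8)
BLT again: taken
r3=1&63=1
r3=1^1=0
r2=4+2=6
CMP r2, #8  (cmp 6,8)
BLT again: taken
After step 12: r2 = 6.

6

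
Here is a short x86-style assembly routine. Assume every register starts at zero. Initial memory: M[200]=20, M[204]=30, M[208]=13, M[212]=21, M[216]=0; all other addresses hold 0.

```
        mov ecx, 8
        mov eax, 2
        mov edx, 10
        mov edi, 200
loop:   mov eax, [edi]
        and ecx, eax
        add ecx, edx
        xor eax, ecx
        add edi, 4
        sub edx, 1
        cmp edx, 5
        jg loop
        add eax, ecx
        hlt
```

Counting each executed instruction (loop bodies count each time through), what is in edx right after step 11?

9

after mov ecx, 8: ecx=8
after mov eax, 2: eax=2
after mov edx, 10: edx=10
after mov edi, 200: edi=200
after mov eax, [edi]: eax=M[200]=20
after and ecx, eax: ecx=8&20=0
after add ecx, edx: ecx=0+10=10
after xor eax, ecx: eax=20^10=30
after add edi, 4: edi=200+4=204
after sub edx, 1: edx=10-1=9
cmp edx, 5  (cmp 9,5)
After step 11: edx = 9.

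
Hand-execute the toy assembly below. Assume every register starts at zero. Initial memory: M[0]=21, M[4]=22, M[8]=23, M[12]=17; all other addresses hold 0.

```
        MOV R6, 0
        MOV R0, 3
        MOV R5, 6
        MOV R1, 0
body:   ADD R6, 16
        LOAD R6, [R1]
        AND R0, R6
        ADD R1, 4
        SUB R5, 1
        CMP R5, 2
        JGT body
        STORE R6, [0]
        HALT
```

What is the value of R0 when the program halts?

0

R6=0
R0=3
R5=6
R1=0
R6=0+16=16
R6=M[0]=21
R0=3&21=1
R1=0+4=4
R5=6-1=5
CMP R5, 2  (cmp 5,2)
JGT body: taken
R6=21+16=37
R6=M[4]=22
R0=1&22=0
R1=4+4=8
R5=5-1=4
CMP R5, 2  (cmp 4,2)
JGT body: taken
R6=22+16=38
R6=M[8]=23
R0=0&23=0
R1=8+4=12
R5=4-1=3
CMP R5, 2  (cmp 3,2)
JGT body: taken
R6=23+16=39
R6=M[12]=17
R0=0&17=0
R1=12+4=16
R5=3-1=2
CMP R5, 2  (cmp 2,2)
JGT body: not taken
STORE R6, [0] → M[0]=17
halt.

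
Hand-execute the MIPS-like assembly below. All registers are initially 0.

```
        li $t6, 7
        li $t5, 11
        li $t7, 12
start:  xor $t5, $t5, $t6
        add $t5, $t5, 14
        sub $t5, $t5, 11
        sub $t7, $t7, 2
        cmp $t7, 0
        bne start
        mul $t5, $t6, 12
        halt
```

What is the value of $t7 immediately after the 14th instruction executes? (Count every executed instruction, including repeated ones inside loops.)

$t6=7
$t5=11
$t7=12
$t5=11^7=12
$t5=12+14=26
$t5=26-11=15
$t7=12-2=10
cmp $t7, 0  (cmp 10,0)
bne start: taken
$t5=15^7=8
$t5=8+14=22
$t5=22-11=11
$t7=10-2=8
cmp $t7, 0  (cmp 8,0)
After step 14: $t7 = 8.

8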